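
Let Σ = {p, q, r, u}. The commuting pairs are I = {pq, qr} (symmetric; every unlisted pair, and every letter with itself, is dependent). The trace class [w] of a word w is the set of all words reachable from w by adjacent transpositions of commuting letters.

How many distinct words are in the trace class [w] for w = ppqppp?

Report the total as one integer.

6

#0=p has no predecessor
#1=p depends on [0:p]
#2=q has no predecessor
#3=p depends on [1:p]
#4=p depends on [3:p]
#5=p depends on [4:p]
sources: [0:p, 2:q]
N(rest) = Σ N(rest − s) over sources s of rest; N(one piece) = 1:
  size 1 → [2]=1  [5]=1
  size 2 → [2,5]=2  [4,5]=1
  size 3 → [2,4,5]=3  [3,4,5]=1
  size 4 → [1,3,4,5]=1  [2,3,4,5]=4
  first=0(p) contributes 5
  first=2(q) contributes 1
|[w]| = 6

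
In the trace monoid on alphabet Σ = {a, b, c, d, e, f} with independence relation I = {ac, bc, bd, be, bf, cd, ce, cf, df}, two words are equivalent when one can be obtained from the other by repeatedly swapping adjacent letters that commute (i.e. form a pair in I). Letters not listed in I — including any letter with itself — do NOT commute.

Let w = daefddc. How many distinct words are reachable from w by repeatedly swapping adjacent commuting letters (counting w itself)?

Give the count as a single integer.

21

piece 0:d — minimal
piece 1:a rests on {0:d}
piece 2:e rests on {1:a}
piece 3:f rests on {2:e}
piece 4:d rests on {2:e}
piece 5:d rests on {4:d}
piece 6:c — minimal
minimal pieces: {0:d, 6:c}
ways to finish when only these pieces remain (= sum over removing one remaining piece with nothing left below it):
  1 left: {3}→1  {5}→1  {6}→1
  2 left: {3,5}→2  {3,6}→2  {4,5}→1  {5,6}→2
  3 left: {3,4,5}→3  {3,5,6}→6  {4,5,6}→3
  4 left: {2,3,4,5}→3  {3,4,5,6}→12
  5 left: {1,2,3,4,5}→3  {2,3,4,5,6}→15
  placing 0:d first → 18 extensions
  placing 6:c first → 3 extensions
total linear extensions = 21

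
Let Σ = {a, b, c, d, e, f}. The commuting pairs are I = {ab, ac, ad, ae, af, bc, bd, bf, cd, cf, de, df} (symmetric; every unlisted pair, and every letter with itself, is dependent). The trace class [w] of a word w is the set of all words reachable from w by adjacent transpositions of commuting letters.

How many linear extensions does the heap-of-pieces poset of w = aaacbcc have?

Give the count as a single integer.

drop 0:a onto floor
drop 1:a onto {0:a}
drop 2:a onto {1:a}
drop 3:c onto floor
drop 4:b onto floor
drop 5:c onto {3:c}
drop 6:c onto {5:c}
ground layer = {0:a, 3:c, 4:b}
drop-orders for the pieces not yet dropped (sum over which currently-grounded one goes next):
  1 to go: {2} 1  {4} 1  {6} 1
  2 to go: {1,2} 1  {2,4} 2  {2,6} 2  {4,6} 2  {5,6} 1
  3 to go: {0,1,2} 1  {1,2,4} 3  {1,2,6} 3  {2,4,6} 6  {2,5,6} 3  {3,5,6} 1  {4,5,6} 3
  4 to go: {0,1,2,4} 4  {0,1,2,6} 4  {1,2,4,6} 12  {1,2,5,6} 6  {2,3,5,6} 4  {2,4,5,6} 12  {3,4,5,6} 4
  5 to go: {0,1,2,4,6} 20  {0,1,2,5,6} 10  {1,2,3,5,6} 10  {1,2,4,5,6} 30  {2,3,4,5,6} 20
  if 0:a drops first: 60 orders
  if 3:c drops first: 60 orders
  if 4:b drops first: 20 orders
heap linearizations: 140

140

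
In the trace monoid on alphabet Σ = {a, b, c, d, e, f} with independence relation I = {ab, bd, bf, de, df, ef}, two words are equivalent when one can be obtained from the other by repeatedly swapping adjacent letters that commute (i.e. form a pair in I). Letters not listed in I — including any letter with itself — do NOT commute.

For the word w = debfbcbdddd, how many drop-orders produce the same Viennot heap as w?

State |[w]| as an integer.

100

piece 0:d — minimal
piece 1:e — minimal
piece 2:b rests on {1:e}
piece 3:f — minimal
piece 4:b rests on {2:b}
piece 5:c rests on {0:d, 3:f, 4:b}
piece 6:b rests on {5:c}
piece 7:d rests on {5:c}
piece 8:d rests on {7:d}
piece 9:d rests on {8:d}
piece 10:d rests on {9:d}
minimal pieces: {0:d, 1:e, 3:f}
ways to finish when only these pieces remain (= sum over removing one remaining piece with nothing left below it):
  1 left: {6}→1  {10}→1
  2 left: {6,10}→2  {9,10}→1
  3 left: {6,9,10}→3  {8,9,10}→1
  4 left: {6,8,9,10}→4  {7,8,9,10}→1
  5 left: {6,7,8,9,10}→5
  6 left: {5,6,7,8,9,10}→5
  7 left: {0,5,6,7,8,9,10}→5  {3,5,6,7,8,9,10}→5  {4,5,6,7,8,9,10}→5
  8 left: {0,3,5,6,7,8,9,10}→10  {0,4,5,6,7,8,9,10}→10  {2,4,5,6,7,8,9,10}→5  {3,4,5,6,7,8,9,10}→10
  9 left: {0,2,4,5,6,7,8,9,10}→15  {0,3,4,5,6,7,8,9,10}→30  {1,2,4,5,6,7,8,9,10}→5  {2,3,4,5,6,7,8,9,10}→15
  placing 0:d first → 20 extensions
  placing 1:e first → 60 extensions
  placing 3:f first → 20 extensions
total linear extensions = 100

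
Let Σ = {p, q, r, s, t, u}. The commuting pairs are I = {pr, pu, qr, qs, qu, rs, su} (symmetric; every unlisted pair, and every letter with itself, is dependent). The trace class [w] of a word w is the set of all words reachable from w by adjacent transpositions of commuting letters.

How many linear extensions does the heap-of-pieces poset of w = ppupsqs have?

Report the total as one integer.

#0=p has no predecessor
#1=p depends on [0:p]
#2=u has no predecessor
#3=p depends on [1:p]
#4=s depends on [3:p]
#5=q depends on [3:p]
#6=s depends on [4:s]
sources: [0:p, 2:u]
N(rest) = Σ N(rest − s) over sources s of rest; N(one piece) = 1:
  size 1 → [2]=1  [5]=1  [6]=1
  size 2 → [2,5]=2  [2,6]=2  [4,6]=1  [5,6]=2
  size 3 → [2,4,6]=3  [2,5,6]=6  [4,5,6]=3
  size 4 → [2,4,5,6]=12  [3,4,5,6]=3
  size 5 → [1,3,4,5,6]=3  [2,3,4,5,6]=15
  first=0(p) contributes 18
  first=2(u) contributes 3
|[w]| = 21

21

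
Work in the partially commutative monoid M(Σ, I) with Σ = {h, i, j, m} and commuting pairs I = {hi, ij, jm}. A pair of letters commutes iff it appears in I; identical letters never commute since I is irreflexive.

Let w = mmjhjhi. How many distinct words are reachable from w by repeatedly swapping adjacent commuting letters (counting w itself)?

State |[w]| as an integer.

#0=m has no predecessor
#1=m depends on [0:m]
#2=j has no predecessor
#3=h depends on [1:m, 2:j]
#4=j depends on [3:h]
#5=h depends on [4:j]
#6=i depends on [1:m]
sources: [0:m, 2:j]
N(rest) = Σ N(rest − s) over sources s of rest; N(one piece) = 1:
  size 1 → [5]=1  [6]=1
  size 2 → [4,5]=1  [5,6]=2
  size 3 → [3,4,5]=1  [4,5,6]=3
  size 4 → [2,3,4,5]=1  [3,4,5,6]=4
  size 5 → [1,3,4,5,6]=4  [2,3,4,5,6]=5
  first=0(m) contributes 9
  first=2(j) contributes 4
|[w]| = 13

13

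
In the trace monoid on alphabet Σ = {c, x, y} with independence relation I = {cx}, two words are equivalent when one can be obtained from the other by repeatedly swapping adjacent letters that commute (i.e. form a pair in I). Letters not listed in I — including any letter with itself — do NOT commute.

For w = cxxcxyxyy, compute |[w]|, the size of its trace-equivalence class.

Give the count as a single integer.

10

#0=c has no predecessor
#1=x has no predecessor
#2=x depends on [1:x]
#3=c depends on [0:c]
#4=x depends on [2:x]
#5=y depends on [3:c, 4:x]
#6=x depends on [5:y]
#7=y depends on [6:x]
#8=y depends on [7:y]
sources: [0:c, 1:x]
N(rest) = Σ N(rest − s) over sources s of rest; N(one piece) = 1:
  size 1 → [8]=1
  size 2 → [7,8]=1
  size 3 → [6,7,8]=1
  size 4 → [5,6,7,8]=1
  size 5 → [3,5,6,7,8]=1  [4,5,6,7,8]=1
  size 6 → [0,3,5,6,7,8]=1  [2,4,5,6,7,8]=1  [3,4,5,6,7,8]=2
  size 7 → [0,3,4,5,6,7,8]=3  [1,2,4,5,6,7,8]=1  [2,3,4,5,6,7,8]=3
  first=0(c) contributes 4
  first=1(x) contributes 6
|[w]| = 10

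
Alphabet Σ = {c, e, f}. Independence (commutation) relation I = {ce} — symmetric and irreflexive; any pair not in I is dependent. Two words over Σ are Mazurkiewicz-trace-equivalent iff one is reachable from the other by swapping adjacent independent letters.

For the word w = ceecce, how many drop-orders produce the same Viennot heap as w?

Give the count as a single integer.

20

0(c) covers ∅
1(e) covers ∅
2(e) covers 1:e
3(c) covers 0:c
4(c) covers 3:c
5(e) covers 2:e
floor of heap: 0:c, 1:e
completions by unplaced set U, small U first (add the entries for U minus each lowest piece of U):
  |U|=1: {4}:1  {5}:1
  |U|=2: {2,5}:1  {3,4}:1  {4,5}:2
  |U|=3: {0,3,4}:1  {1,2,5}:1  {2,4,5}:3  {3,4,5}:3
  |U|=4: {0,3,4,5}:4  {1,2,4,5}:4  {2,3,4,5}:6
  start at 0(c): 10
  start at 1(e): 10
sum over floor = 20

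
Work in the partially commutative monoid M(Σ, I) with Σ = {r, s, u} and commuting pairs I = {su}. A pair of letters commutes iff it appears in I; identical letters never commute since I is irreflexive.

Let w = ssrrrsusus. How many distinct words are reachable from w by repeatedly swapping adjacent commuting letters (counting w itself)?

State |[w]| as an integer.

10

drop 0:s onto floor
drop 1:s onto {0:s}
drop 2:r onto {1:s}
drop 3:r onto {2:r}
drop 4:r onto {3:r}
drop 5:s onto {4:r}
drop 6:u onto {4:r}
drop 7:s onto {5:s}
drop 8:u onto {6:u}
drop 9:s onto {7:s}
ground layer = {0:s}
drop-orders for the pieces not yet dropped (sum over which currently-grounded one goes next):
  1 to go: {8} 1  {9} 1
  2 to go: {6,8} 1  {7,9} 1  {8,9} 2
  3 to go: {5,7,9} 1  {6,8,9} 3  {7,8,9} 3
  4 to go: {5,7,8,9} 4  {6,7,8,9} 6
  5 to go: {5,6,7,8,9} 10
  6 to go: {4,5,6,7,8,9} 10
  7 to go: {3,4,5,6,7,8,9} 10
  8 to go: {2,3,4,5,6,7,8,9} 10
  if 0:s drops first: 10 orders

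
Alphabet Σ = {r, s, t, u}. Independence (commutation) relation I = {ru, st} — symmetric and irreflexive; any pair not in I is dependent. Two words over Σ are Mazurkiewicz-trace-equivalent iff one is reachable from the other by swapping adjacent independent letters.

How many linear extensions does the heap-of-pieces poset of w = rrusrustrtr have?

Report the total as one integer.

12

drop 0:r onto floor
drop 1:r onto {0:r}
drop 2:u onto floor
drop 3:s onto {1:r, 2:u}
drop 4:r onto {3:s}
drop 5:u onto {3:s}
drop 6:s onto {4:r, 5:u}
drop 7:t onto {4:r, 5:u}
drop 8:r onto {6:s, 7:t}
drop 9:t onto {8:r}
drop 10:r onto {9:t}
ground layer = {0:r, 2:u}
drop-orders for the pieces not yet dropped (sum over which currently-grounded one goes next):
  1 to go: {10} 1
  2 to go: {9,10} 1
  3 to go: {8,9,10} 1
  4 to go: {6,8,9,10} 1  {7,8,9,10} 1
  5 to go: {6,7,8,9,10} 2
  6 to go: {4,6,7,8,9,10} 2  {5,6,7,8,9,10} 2
  7 to go: {4,5,6,7,8,9,10} 4
  8 to go: {3,4,5,6,7,8,9,10} 4
  9 to go: {1,3,4,5,6,7,8,9,10} 4  {2,3,4,5,6,7,8,9,10} 4
  if 0:r drops first: 8 orders
  if 2:u drops first: 4 orders
heap linearizations: 12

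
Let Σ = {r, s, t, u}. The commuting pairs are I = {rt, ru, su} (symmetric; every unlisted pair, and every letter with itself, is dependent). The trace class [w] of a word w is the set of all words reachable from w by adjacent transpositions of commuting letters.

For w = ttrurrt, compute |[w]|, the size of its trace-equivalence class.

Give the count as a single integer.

piece 0:t — minimal
piece 1:t rests on {0:t}
piece 2:r — minimal
piece 3:u rests on {1:t}
piece 4:r rests on {2:r}
piece 5:r rests on {4:r}
piece 6:t rests on {3:u}
minimal pieces: {0:t, 2:r}
ways to finish when only these pieces remain (= sum over removing one remaining piece with nothing left below it):
  1 left: {5}→1  {6}→1
  2 left: {3,6}→1  {4,5}→1  {5,6}→2
  3 left: {1,3,6}→1  {2,4,5}→1  {3,5,6}→3  {4,5,6}→3
  4 left: {0,1,3,6}→1  {1,3,5,6}→4  {2,4,5,6}→4  {3,4,5,6}→6
  5 left: {0,1,3,5,6}→5  {1,3,4,5,6}→10  {2,3,4,5,6}→10
  placing 0:t first → 20 extensions
  placing 2:r first → 15 extensions
total linear extensions = 35

35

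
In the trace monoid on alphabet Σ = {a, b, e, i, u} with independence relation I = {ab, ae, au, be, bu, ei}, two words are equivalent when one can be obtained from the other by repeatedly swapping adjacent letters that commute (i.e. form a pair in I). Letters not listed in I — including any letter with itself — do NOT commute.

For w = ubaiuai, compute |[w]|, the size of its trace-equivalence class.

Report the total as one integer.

12

drop 0:u onto floor
drop 1:b onto floor
drop 2:a onto floor
drop 3:i onto {0:u, 1:b, 2:a}
drop 4:u onto {3:i}
drop 5:a onto {3:i}
drop 6:i onto {4:u, 5:a}
ground layer = {0:u, 1:b, 2:a}
drop-orders for the pieces not yet dropped (sum over which currently-grounded one goes next):
  1 to go: {6} 1
  2 to go: {4,6} 1  {5,6} 1
  3 to go: {4,5,6} 2
  4 to go: {3,4,5,6} 2
  5 to go: {0,3,4,5,6} 2  {1,3,4,5,6} 2  {2,3,4,5,6} 2
  if 0:u drops first: 4 orders
  if 1:b drops first: 4 orders
  if 2:a drops first: 4 orders
heap linearizations: 12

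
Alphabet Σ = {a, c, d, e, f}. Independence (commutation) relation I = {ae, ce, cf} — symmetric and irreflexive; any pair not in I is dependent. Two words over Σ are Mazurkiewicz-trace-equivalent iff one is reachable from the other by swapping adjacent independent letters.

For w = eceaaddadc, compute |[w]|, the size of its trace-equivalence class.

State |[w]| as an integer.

drop 0:e onto floor
drop 1:c onto floor
drop 2:e onto {0:e}
drop 3:a onto {1:c}
drop 4:a onto {3:a}
drop 5:d onto {2:e, 4:a}
drop 6:d onto {5:d}
drop 7:a onto {6:d}
drop 8:d onto {7:a}
drop 9:c onto {8:d}
ground layer = {0:e, 1:c}
drop-orders for the pieces not yet dropped (sum over which currently-grounded one goes next):
  1 to go: {9} 1
  2 to go: {8,9} 1
  3 to go: {7,8,9} 1
  4 to go: {6,7,8,9} 1
  5 to go: {5,6,7,8,9} 1
  6 to go: {2,5,6,7,8,9} 1  {4,5,6,7,8,9} 1
  7 to go: {0,2,5,6,7,8,9} 1  {2,4,5,6,7,8,9} 2  {3,4,5,6,7,8,9} 1
  8 to go: {0,2,4,5,6,7,8,9} 3  {1,3,4,5,6,7,8,9} 1  {2,3,4,5,6,7,8,9} 3
  if 0:e drops first: 4 orders
  if 1:c drops first: 6 orders
heap linearizations: 10

10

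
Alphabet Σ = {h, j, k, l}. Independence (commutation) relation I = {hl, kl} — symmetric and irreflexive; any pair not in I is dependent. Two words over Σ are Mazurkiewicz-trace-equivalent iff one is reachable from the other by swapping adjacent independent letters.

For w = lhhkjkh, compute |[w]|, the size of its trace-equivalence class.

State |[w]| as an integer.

0(l) covers ∅
1(h) covers ∅
2(h) covers 1:h
3(k) covers 2:h
4(j) covers 0:l, 3:k
5(k) covers 4:j
6(h) covers 5:k
floor of heap: 0:l, 1:h
completions by unplaced set U, small U first (add the entries for U minus each lowest piece of U):
  |U|=1: {6}:1
  |U|=2: {5,6}:1
  |U|=3: {4,5,6}:1
  |U|=4: {0,4,5,6}:1  {3,4,5,6}:1
  |U|=5: {0,3,4,5,6}:2  {2,3,4,5,6}:1
  start at 0(l): 1
  start at 1(h): 3
sum over floor = 4

4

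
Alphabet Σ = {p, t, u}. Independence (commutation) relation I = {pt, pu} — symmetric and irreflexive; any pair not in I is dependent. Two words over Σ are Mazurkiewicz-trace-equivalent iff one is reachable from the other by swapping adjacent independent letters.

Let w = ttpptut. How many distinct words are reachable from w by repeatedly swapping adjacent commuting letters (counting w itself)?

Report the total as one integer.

#0=t has no predecessor
#1=t depends on [0:t]
#2=p has no predecessor
#3=p depends on [2:p]
#4=t depends on [1:t]
#5=u depends on [4:t]
#6=t depends on [5:u]
sources: [0:t, 2:p]
N(rest) = Σ N(rest − s) over sources s of rest; N(one piece) = 1:
  size 1 → [3]=1  [6]=1
  size 2 → [2,3]=1  [3,6]=2  [5,6]=1
  size 3 → [2,3,6]=3  [3,5,6]=3  [4,5,6]=1
  size 4 → [1,4,5,6]=1  [2,3,5,6]=6  [3,4,5,6]=4
  size 5 → [0,1,4,5,6]=1  [1,3,4,5,6]=5  [2,3,4,5,6]=10
  first=0(t) contributes 15
  first=2(p) contributes 6
|[w]| = 21

21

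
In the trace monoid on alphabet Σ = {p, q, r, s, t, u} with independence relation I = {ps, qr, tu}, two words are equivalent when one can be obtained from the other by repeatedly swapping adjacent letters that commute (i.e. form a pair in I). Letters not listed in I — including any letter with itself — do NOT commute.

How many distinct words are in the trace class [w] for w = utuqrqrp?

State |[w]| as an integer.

18

#0=u has no predecessor
#1=t has no predecessor
#2=u depends on [0:u]
#3=q depends on [1:t, 2:u]
#4=r depends on [1:t, 2:u]
#5=q depends on [3:q]
#6=r depends on [4:r]
#7=p depends on [5:q, 6:r]
sources: [0:u, 1:t]
N(rest) = Σ N(rest − s) over sources s of rest; N(one piece) = 1:
  size 1 → [7]=1
  size 2 → [5,7]=1  [6,7]=1
  size 3 → [3,5,7]=1  [4,6,7]=1  [5,6,7]=2
  size 4 → [3,5,6,7]=3  [4,5,6,7]=3
  size 5 → [3,4,5,6,7]=6
  size 6 → [1,3,4,5,6,7]=6  [2,3,4,5,6,7]=6
  first=0(u) contributes 12
  first=1(t) contributes 6
|[w]| = 18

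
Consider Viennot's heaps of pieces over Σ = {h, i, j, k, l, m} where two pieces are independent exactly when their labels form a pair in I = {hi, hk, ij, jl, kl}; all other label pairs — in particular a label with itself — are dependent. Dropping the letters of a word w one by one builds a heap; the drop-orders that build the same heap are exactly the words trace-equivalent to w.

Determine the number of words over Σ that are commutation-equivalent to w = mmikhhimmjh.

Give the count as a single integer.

10

piece 0:m — minimal
piece 1:m rests on {0:m}
piece 2:i rests on {1:m}
piece 3:k rests on {2:i}
piece 4:h rests on {1:m}
piece 5:h rests on {4:h}
piece 6:i rests on {3:k}
piece 7:m rests on {5:h, 6:i}
piece 8:m rests on {7:m}
piece 9:j rests on {8:m}
piece 10:h rests on {9:j}
minimal pieces: {0:m}
ways to finish when only these pieces remain (= sum over removing one remaining piece with nothing left below it):
  1 left: {10}→1
  2 left: {9,10}→1
  3 left: {8,9,10}→1
  4 left: {7,8,9,10}→1
  5 left: {5,7,8,9,10}→1  {6,7,8,9,10}→1
  6 left: {3,6,7,8,9,10}→1  {4,5,7,8,9,10}→1  {5,6,7,8,9,10}→2
  7 left: {2,3,6,7,8,9,10}→1  {3,5,6,7,8,9,10}→3  {4,5,6,7,8,9,10}→3
  8 left: {2,3,5,6,7,8,9,10}→4  {3,4,5,6,7,8,9,10}→6
  9 left: {2,3,4,5,6,7,8,9,10}→10
  placing 0:m first → 10 extensions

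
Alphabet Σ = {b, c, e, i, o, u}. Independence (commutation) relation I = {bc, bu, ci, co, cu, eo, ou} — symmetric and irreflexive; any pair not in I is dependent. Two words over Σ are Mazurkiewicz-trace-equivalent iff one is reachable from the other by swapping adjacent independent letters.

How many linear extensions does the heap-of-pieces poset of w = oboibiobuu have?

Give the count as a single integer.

#0=o has no predecessor
#1=b depends on [0:o]
#2=o depends on [1:b]
#3=i depends on [2:o]
#4=b depends on [3:i]
#5=i depends on [4:b]
#6=o depends on [5:i]
#7=b depends on [6:o]
#8=u depends on [5:i]
#9=u depends on [8:u]
sources: [0:o]
N(rest) = Σ N(rest − s) over sources s of rest; N(one piece) = 1:
  size 1 → [7]=1  [9]=1
  size 2 → [6,7]=1  [7,9]=2  [8,9]=1
  size 3 → [6,7,9]=3  [7,8,9]=3
  size 4 → [6,7,8,9]=6
  size 5 → [5,6,7,8,9]=6
  size 6 → [4,5,6,7,8,9]=6
  size 7 → [3,4,5,6,7,8,9]=6
  size 8 → [2,3,4,5,6,7,8,9]=6
  first=0(o) contributes 6

6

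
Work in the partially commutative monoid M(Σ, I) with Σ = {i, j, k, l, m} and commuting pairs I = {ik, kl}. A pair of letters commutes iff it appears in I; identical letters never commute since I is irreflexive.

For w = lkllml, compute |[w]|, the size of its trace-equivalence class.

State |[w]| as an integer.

4

#0=l has no predecessor
#1=k has no predecessor
#2=l depends on [0:l]
#3=l depends on [2:l]
#4=m depends on [1:k, 3:l]
#5=l depends on [4:m]
sources: [0:l, 1:k]
N(rest) = Σ N(rest − s) over sources s of rest; N(one piece) = 1:
  size 1 → [5]=1
  size 2 → [4,5]=1
  size 3 → [1,4,5]=1  [3,4,5]=1
  size 4 → [1,3,4,5]=2  [2,3,4,5]=1
  first=0(l) contributes 3
  first=1(k) contributes 1
|[w]| = 4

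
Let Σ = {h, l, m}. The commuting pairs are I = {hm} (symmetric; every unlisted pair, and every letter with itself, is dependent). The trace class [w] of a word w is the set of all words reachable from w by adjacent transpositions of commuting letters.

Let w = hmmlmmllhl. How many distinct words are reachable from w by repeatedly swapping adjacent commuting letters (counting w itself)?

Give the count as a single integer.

3

#0=h has no predecessor
#1=m has no predecessor
#2=m depends on [1:m]
#3=l depends on [0:h, 2:m]
#4=m depends on [3:l]
#5=m depends on [4:m]
#6=l depends on [5:m]
#7=l depends on [6:l]
#8=h depends on [7:l]
#9=l depends on [8:h]
sources: [0:h, 1:m]
N(rest) = Σ N(rest − s) over sources s of rest; N(one piece) = 1:
  size 1 → [9]=1
  size 2 → [8,9]=1
  size 3 → [7,8,9]=1
  size 4 → [6,7,8,9]=1
  size 5 → [5,6,7,8,9]=1
  size 6 → [4,5,6,7,8,9]=1
  size 7 → [3,4,5,6,7,8,9]=1
  size 8 → [0,3,4,5,6,7,8,9]=1  [2,3,4,5,6,7,8,9]=1
  first=0(h) contributes 1
  first=1(m) contributes 2
|[w]| = 3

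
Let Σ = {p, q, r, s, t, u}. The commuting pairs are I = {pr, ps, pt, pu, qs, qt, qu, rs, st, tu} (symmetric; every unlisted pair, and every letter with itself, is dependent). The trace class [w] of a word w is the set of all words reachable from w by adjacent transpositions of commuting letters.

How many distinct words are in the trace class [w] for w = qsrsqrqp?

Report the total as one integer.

28

0(q) covers ∅
1(s) covers ∅
2(r) covers 0:q
3(s) covers 1:s
4(q) covers 2:r
5(r) covers 4:q
6(q) covers 5:r
7(p) covers 6:q
floor of heap: 0:q, 1:s
completions by unplaced set U, small U first (add the entries for U minus each lowest piece of U):
  |U|=1: {3}:1  {7}:1
  |U|=2: {1,3}:1  {3,7}:2  {6,7}:1
  |U|=3: {1,3,7}:3  {3,6,7}:3  {5,6,7}:1
  |U|=4: {1,3,6,7}:6  {3,5,6,7}:4  {4,5,6,7}:1
  |U|=5: {1,3,5,6,7}:10  {2,4,5,6,7}:1  {3,4,5,6,7}:5
  |U|=6: {0,2,4,5,6,7}:1  {1,3,4,5,6,7}:15  {2,3,4,5,6,7}:6
  start at 0(q): 21
  start at 1(s): 7
sum over floor = 28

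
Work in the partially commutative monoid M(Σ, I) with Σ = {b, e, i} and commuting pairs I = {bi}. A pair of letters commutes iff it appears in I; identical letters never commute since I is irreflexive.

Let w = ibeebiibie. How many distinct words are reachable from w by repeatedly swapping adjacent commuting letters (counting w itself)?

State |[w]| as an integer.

20

#0=i has no predecessor
#1=b has no predecessor
#2=e depends on [0:i, 1:b]
#3=e depends on [2:e]
#4=b depends on [3:e]
#5=i depends on [3:e]
#6=i depends on [5:i]
#7=b depends on [4:b]
#8=i depends on [6:i]
#9=e depends on [7:b, 8:i]
sources: [0:i, 1:b]
N(rest) = Σ N(rest − s) over sources s of rest; N(one piece) = 1:
  size 1 → [9]=1
  size 2 → [7,9]=1  [8,9]=1
  size 3 → [4,7,9]=1  [6,8,9]=1  [7,8,9]=2
  size 4 → [4,7,8,9]=3  [5,6,8,9]=1  [6,7,8,9]=3
  size 5 → [4,6,7,8,9]=6  [5,6,7,8,9]=4
  size 6 → [4,5,6,7,8,9]=10
  size 7 → [3,4,5,6,7,8,9]=10
  size 8 → [2,3,4,5,6,7,8,9]=10
  first=0(i) contributes 10
  first=1(b) contributes 10
|[w]| = 20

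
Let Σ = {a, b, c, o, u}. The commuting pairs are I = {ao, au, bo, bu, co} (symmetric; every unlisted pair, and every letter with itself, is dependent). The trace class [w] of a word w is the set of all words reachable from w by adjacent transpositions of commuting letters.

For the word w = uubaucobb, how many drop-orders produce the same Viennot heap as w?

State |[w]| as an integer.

0(u) covers ∅
1(u) covers 0:u
2(b) covers ∅
3(a) covers 2:b
4(u) covers 1:u
5(c) covers 3:a, 4:u
6(o) covers 4:u
7(b) covers 5:c
8(b) covers 7:b
floor of heap: 0:u, 2:b
completions by unplaced set U, small U first (add the entries for U minus each lowest piece of U):
  |U|=1: {6}:1  {8}:1
  |U|=2: {6,8}:2  {7,8}:1
  |U|=3: {5,7,8}:1  {6,7,8}:3
  |U|=4: {3,5,7,8}:1  {5,6,7,8}:4
  |U|=5: {2,3,5,7,8}:1  {3,5,6,7,8}:5  {4,5,6,7,8}:4
  |U|=6: {1,4,5,6,7,8}:4  {2,3,5,6,7,8}:6  {3,4,5,6,7,8}:9
  |U|=7: {0,1,4,5,6,7,8}:4  {1,3,4,5,6,7,8}:13  {2,3,4,5,6,7,8}:15
  start at 0(u): 28
  start at 2(b): 17
sum over floor = 45

45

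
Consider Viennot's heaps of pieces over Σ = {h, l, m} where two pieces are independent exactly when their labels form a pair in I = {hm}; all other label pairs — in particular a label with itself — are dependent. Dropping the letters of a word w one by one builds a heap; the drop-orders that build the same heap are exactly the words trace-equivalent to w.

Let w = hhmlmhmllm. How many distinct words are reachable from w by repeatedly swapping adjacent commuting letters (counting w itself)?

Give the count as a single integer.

9

#0=h has no predecessor
#1=h depends on [0:h]
#2=m has no predecessor
#3=l depends on [1:h, 2:m]
#4=m depends on [3:l]
#5=h depends on [3:l]
#6=m depends on [4:m]
#7=l depends on [5:h, 6:m]
#8=l depends on [7:l]
#9=m depends on [8:l]
sources: [0:h, 2:m]
N(rest) = Σ N(rest − s) over sources s of rest; N(one piece) = 1:
  size 1 → [9]=1
  size 2 → [8,9]=1
  size 3 → [7,8,9]=1
  size 4 → [5,7,8,9]=1  [6,7,8,9]=1
  size 5 → [4,6,7,8,9]=1  [5,6,7,8,9]=2
  size 6 → [4,5,6,7,8,9]=3
  size 7 → [3,4,5,6,7,8,9]=3
  size 8 → [1,3,4,5,6,7,8,9]=3  [2,3,4,5,6,7,8,9]=3
  first=0(h) contributes 6
  first=2(m) contributes 3
|[w]| = 9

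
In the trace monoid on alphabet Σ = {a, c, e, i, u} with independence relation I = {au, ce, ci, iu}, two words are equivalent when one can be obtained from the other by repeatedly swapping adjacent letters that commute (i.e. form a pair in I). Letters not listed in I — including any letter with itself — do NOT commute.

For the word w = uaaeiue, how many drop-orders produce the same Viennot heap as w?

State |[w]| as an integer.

0(u) covers ∅
1(a) covers ∅
2(a) covers 1:a
3(e) covers 0:u, 2:a
4(i) covers 3:e
5(u) covers 3:e
6(e) covers 4:i, 5:u
floor of heap: 0:u, 1:a
completions by unplaced set U, small U first (add the entries for U minus each lowest piece of U):
  |U|=1: {6}:1
  |U|=2: {4,6}:1  {5,6}:1
  |U|=3: {4,5,6}:2
  |U|=4: {3,4,5,6}:2
  |U|=5: {0,3,4,5,6}:2  {2,3,4,5,6}:2
  start at 0(u): 2
  start at 1(a): 4
sum over floor = 6

6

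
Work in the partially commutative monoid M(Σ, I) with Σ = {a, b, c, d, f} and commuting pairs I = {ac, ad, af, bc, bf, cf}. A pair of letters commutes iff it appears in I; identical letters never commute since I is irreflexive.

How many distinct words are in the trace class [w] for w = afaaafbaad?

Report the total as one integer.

85

piece 0:a — minimal
piece 1:f — minimal
piece 2:a rests on {0:a}
piece 3:a rests on {2:a}
piece 4:a rests on {3:a}
piece 5:f rests on {1:f}
piece 6:b rests on {4:a}
piece 7:a rests on {6:b}
piece 8:a rests on {7:a}
piece 9:d rests on {5:f, 6:b}
minimal pieces: {0:a, 1:f}
ways to finish when only these pieces remain (= sum over removing one remaining piece with nothing left below it):
  1 left: {8}→1  {9}→1
  2 left: {5,9}→1  {7,8}→1  {8,9}→2
  3 left: {1,5,9}→1  {5,8,9}→3  {7,8,9}→3
  4 left: {1,5,8,9}→4  {5,7,8,9}→6  {6,7,8,9}→3
  5 left: {1,5,7,8,9}→10  {4,6,7,8,9}→3  {5,6,7,8,9}→9
  6 left: {1,5,6,7,8,9}→19  {3,4,6,7,8,9}→3  {4,5,6,7,8,9}→12
  7 left: {1,4,5,6,7,8,9}→31  {2,3,4,6,7,8,9}→3  {3,4,5,6,7,8,9}→15
  8 left: {0,2,3,4,6,7,8,9}→3  {1,3,4,5,6,7,8,9}→46  {2,3,4,5,6,7,8,9}→18
  placing 0:a first → 64 extensions
  placing 1:f first → 21 extensions
total linear extensions = 85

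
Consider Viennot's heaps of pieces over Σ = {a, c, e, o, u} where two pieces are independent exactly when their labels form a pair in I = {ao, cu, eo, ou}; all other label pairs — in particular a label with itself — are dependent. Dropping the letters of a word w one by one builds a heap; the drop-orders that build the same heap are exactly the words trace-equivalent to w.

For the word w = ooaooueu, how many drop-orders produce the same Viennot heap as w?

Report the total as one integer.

piece 0:o — minimal
piece 1:o rests on {0:o}
piece 2:a — minimal
piece 3:o rests on {1:o}
piece 4:o rests on {3:o}
piece 5:u rests on {2:a}
piece 6:e rests on {5:u}
piece 7:u rests on {6:e}
minimal pieces: {0:o, 2:a}
ways to finish when only these pieces remain (= sum over removing one remaining piece with nothing left below it):
  1 left: {4}→1  {7}→1
  2 left: {3,4}→1  {4,7}→2  {6,7}→1
  3 left: {1,3,4}→1  {3,4,7}→3  {4,6,7}→3  {5,6,7}→1
  4 left: {0,1,3,4}→1  {1,3,4,7}→4  {2,5,6,7}→1  {3,4,6,7}→6  {4,5,6,7}→4
  5 left: {0,1,3,4,7}→5  {1,3,4,6,7}→10  {2,4,5,6,7}→5  {3,4,5,6,7}→10
  6 left: {0,1,3,4,6,7}→15  {1,3,4,5,6,7}→20  {2,3,4,5,6,7}→15
  placing 0:o first → 35 extensions
  placing 2:a first → 35 extensions
total linear extensions = 70

70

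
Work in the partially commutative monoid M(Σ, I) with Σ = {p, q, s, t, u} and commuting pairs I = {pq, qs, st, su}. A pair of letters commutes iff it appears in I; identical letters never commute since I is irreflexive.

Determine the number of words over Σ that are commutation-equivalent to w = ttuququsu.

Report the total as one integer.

9

#0=t has no predecessor
#1=t depends on [0:t]
#2=u depends on [1:t]
#3=q depends on [2:u]
#4=u depends on [3:q]
#5=q depends on [4:u]
#6=u depends on [5:q]
#7=s has no predecessor
#8=u depends on [6:u]
sources: [0:t, 7:s]
N(rest) = Σ N(rest − s) over sources s of rest; N(one piece) = 1:
  size 1 → [7]=1  [8]=1
  size 2 → [6,8]=1  [7,8]=2
  size 3 → [5,6,8]=1  [6,7,8]=3
  size 4 → [4,5,6,8]=1  [5,6,7,8]=4
  size 5 → [3,4,5,6,8]=1  [4,5,6,7,8]=5
  size 6 → [2,3,4,5,6,8]=1  [3,4,5,6,7,8]=6
  size 7 → [1,2,3,4,5,6,8]=1  [2,3,4,5,6,7,8]=7
  first=0(t) contributes 8
  first=7(s) contributes 1
|[w]| = 9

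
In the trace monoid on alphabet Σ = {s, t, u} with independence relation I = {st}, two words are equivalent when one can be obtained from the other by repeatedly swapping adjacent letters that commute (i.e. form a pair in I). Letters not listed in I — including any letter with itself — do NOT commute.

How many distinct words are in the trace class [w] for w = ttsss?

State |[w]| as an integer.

10

0(t) covers ∅
1(t) covers 0:t
2(s) covers ∅
3(s) covers 2:s
4(s) covers 3:s
floor of heap: 0:t, 2:s
completions by unplaced set U, small U first (add the entries for U minus each lowest piece of U):
  |U|=1: {1}:1  {4}:1
  |U|=2: {0,1}:1  {1,4}:2  {3,4}:1
  |U|=3: {0,1,4}:3  {1,3,4}:3  {2,3,4}:1
  start at 0(t): 4
  start at 2(s): 6
sum over floor = 10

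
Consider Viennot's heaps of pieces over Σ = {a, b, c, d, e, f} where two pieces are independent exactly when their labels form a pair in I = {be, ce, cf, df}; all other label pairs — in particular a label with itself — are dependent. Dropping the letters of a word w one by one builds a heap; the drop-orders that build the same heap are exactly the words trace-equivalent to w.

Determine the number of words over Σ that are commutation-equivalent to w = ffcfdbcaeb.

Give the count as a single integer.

20

0(f) covers ∅
1(f) covers 0:f
2(c) covers ∅
3(f) covers 1:f
4(d) covers 2:c
5(b) covers 3:f, 4:d
6(c) covers 5:b
7(a) covers 6:c
8(e) covers 7:a
9(b) covers 7:a
floor of heap: 0:f, 2:c
completions by unplaced set U, small U first (add the entries for U minus each lowest piece of U):
  |U|=1: {8}:1  {9}:1
  |U|=2: {8,9}:2
  |U|=3: {7,8,9}:2
  |U|=4: {6,7,8,9}:2
  |U|=5: {5,6,7,8,9}:2
  |U|=6: {3,5,6,7,8,9}:2  {4,5,6,7,8,9}:2
  |U|=7: {1,3,5,6,7,8,9}:2  {2,4,5,6,7,8,9}:2  {3,4,5,6,7,8,9}:4
  |U|=8: {0,1,3,5,6,7,8,9}:2  {1,3,4,5,6,7,8,9}:6  {2,3,4,5,6,7,8,9}:6
  start at 0(f): 12
  start at 2(c): 8
sum over floor = 20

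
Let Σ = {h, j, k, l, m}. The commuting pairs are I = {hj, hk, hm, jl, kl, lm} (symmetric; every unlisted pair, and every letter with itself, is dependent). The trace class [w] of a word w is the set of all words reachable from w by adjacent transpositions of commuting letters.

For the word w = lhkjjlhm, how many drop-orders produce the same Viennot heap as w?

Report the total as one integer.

#0=l has no predecessor
#1=h depends on [0:l]
#2=k has no predecessor
#3=j depends on [2:k]
#4=j depends on [3:j]
#5=l depends on [1:h]
#6=h depends on [5:l]
#7=m depends on [4:j]
sources: [0:l, 2:k]
N(rest) = Σ N(rest − s) over sources s of rest; N(one piece) = 1:
  size 1 → [6]=1  [7]=1
  size 2 → [4,7]=1  [5,6]=1  [6,7]=2
  size 3 → [1,5,6]=1  [3,4,7]=1  [4,6,7]=3  [5,6,7]=3
  size 4 → [0,1,5,6]=1  [1,5,6,7]=4  [2,3,4,7]=1  [3,4,6,7]=4  [4,5,6,7]=6
  size 5 → [0,1,5,6,7]=5  [1,4,5,6,7]=10  [2,3,4,6,7]=5  [3,4,5,6,7]=10
  size 6 → [0,1,4,5,6,7]=15  [1,3,4,5,6,7]=20  [2,3,4,5,6,7]=15
  first=0(l) contributes 35
  first=2(k) contributes 35
|[w]| = 70

70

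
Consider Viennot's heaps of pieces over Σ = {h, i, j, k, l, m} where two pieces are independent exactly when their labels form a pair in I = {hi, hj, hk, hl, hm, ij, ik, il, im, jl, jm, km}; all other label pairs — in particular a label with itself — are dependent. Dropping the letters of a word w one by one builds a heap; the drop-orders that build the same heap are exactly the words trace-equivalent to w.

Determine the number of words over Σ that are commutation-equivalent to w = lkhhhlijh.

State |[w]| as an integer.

#0=l has no predecessor
#1=k depends on [0:l]
#2=h has no predecessor
#3=h depends on [2:h]
#4=h depends on [3:h]
#5=l depends on [1:k]
#6=i has no predecessor
#7=j depends on [1:k]
#8=h depends on [4:h]
sources: [0:l, 2:h, 6:i]
N(rest) = Σ N(rest − s) over sources s of rest; N(one piece) = 1:
  size 1 → [5]=1  [6]=1  [7]=1  [8]=1
  size 2 → [4,8]=1  [5,6]=2  [5,7]=2  [5,8]=2  [6,7]=2  [6,8]=2  [7,8]=2
  size 3 → [1,5,7]=2  [3,4,8]=1  [4,5,8]=3  [4,6,8]=3  [4,7,8]=3  [5,6,7]=6  [5,6,8]=6  [5,7,8]=6  [6,7,8]=6
  size 4 → [0,1,5,7]=2  [1,5,6,7]=8  [1,5,7,8]=8  [2,3,4,8]=1  [3,4,5,8]=4  [3,4,6,8]=4  [3,4,7,8]=4  [4,5,6,8]=12  [4,5,7,8]=12  [4,6,7,8]=12  [5,6,7,8]=24
  size 5 → [0,1,5,6,7]=10  [0,1,5,7,8]=10  [1,4,5,7,8]=20  [1,5,6,7,8]=40  [2,3,4,5,8]=5  [2,3,4,6,8]=5  [2,3,4,7,8]=5  [3,4,5,6,8]=20  [3,4,5,7,8]=20  [3,4,6,7,8]=20  [4,5,6,7,8]=60
  size 6 → [0,1,4,5,7,8]=30  [0,1,5,6,7,8]=60  [1,3,4,5,7,8]=40  [1,4,5,6,7,8]=120  [2,3,4,5,6,8]=30  [2,3,4,5,7,8]=30  [2,3,4,6,7,8]=30  [3,4,5,6,7,8]=120
  size 7 → [0,1,3,4,5,7,8]=70  [0,1,4,5,6,7,8]=210  [1,2,3,4,5,7,8]=70  [1,3,4,5,6,7,8]=280  [2,3,4,5,6,7,8]=210
  first=0(l) contributes 560
  first=2(h) contributes 560
  first=6(i) contributes 140
|[w]| = 1260

1260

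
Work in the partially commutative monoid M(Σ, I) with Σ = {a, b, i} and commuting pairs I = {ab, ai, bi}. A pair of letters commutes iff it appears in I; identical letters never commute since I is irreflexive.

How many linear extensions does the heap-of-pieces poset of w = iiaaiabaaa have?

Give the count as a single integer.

840

0(i) covers ∅
1(i) covers 0:i
2(a) covers ∅
3(a) covers 2:a
4(i) covers 1:i
5(a) covers 3:a
6(b) covers ∅
7(a) covers 5:a
8(a) covers 7:a
9(a) covers 8:a
floor of heap: 0:i, 2:a, 6:b
completions by unplaced set U, small U first (add the entries for U minus each lowest piece of U):
  |U|=1: {4}:1  {6}:1  {9}:1
  |U|=2: {1,4}:1  {4,6}:2  {4,9}:2  {6,9}:2  {8,9}:1
  |U|=3: {0,1,4}:1  {1,4,6}:3  {1,4,9}:3  {4,6,9}:6  {4,8,9}:3  {6,8,9}:3  {7,8,9}:1
  |U|=4: {0,1,4,6}:4  {0,1,4,9}:4  {1,4,6,9}:12  {1,4,8,9}:6  {4,6,8,9}:12  {4,7,8,9}:4  {5,7,8,9}:1  {6,7,8,9}:4
  |U|=5: {0,1,4,6,9}:20  {0,1,4,8,9}:10  {1,4,6,8,9}:30  {1,4,7,8,9}:10  {3,5,7,8,9}:1  {4,5,7,8,9}:5  {4,6,7,8,9}:20  {5,6,7,8,9}:5
  |U|=6: {0,1,4,6,8,9}:60  {0,1,4,7,8,9}:20  {1,4,5,7,8,9}:15  {1,4,6,7,8,9}:60  {2,3,5,7,8,9}:1  {3,4,5,7,8,9}:6  {3,5,6,7,8,9}:6  {4,5,6,7,8,9}:30
  |U|=7: {0,1,4,5,7,8,9}:35  {0,1,4,6,7,8,9}:140  {1,3,4,5,7,8,9}:21  {1,4,5,6,7,8,9}:105  {2,3,4,5,7,8,9}:7  {2,3,5,6,7,8,9}:7  {3,4,5,6,7,8,9}:42
  |U|=8: {0,1,3,4,5,7,8,9}:56  {0,1,4,5,6,7,8,9}:280  {1,2,3,4,5,7,8,9}:28  {1,3,4,5,6,7,8,9}:168  {2,3,4,5,6,7,8,9}:56
  start at 0(i): 252
  start at 2(a): 504
  start at 6(b): 84
sum over floor = 840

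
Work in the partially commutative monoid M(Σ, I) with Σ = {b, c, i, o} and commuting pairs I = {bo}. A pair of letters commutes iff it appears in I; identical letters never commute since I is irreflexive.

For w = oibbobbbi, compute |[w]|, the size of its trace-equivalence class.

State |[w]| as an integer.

drop 0:o onto floor
drop 1:i onto {0:o}
drop 2:b onto {1:i}
drop 3:b onto {2:b}
drop 4:o onto {1:i}
drop 5:b onto {3:b}
drop 6:b onto {5:b}
drop 7:b onto {6:b}
drop 8:i onto {4:o, 7:b}
ground layer = {0:o}
drop-orders for the pieces not yet dropped (sum over which currently-grounded one goes next):
  1 to go: {8} 1
  2 to go: {4,8} 1  {7,8} 1
  3 to go: {4,7,8} 2  {6,7,8} 1
  4 to go: {4,6,7,8} 3  {5,6,7,8} 1
  5 to go: {3,5,6,7,8} 1  {4,5,6,7,8} 4
  6 to go: {2,3,5,6,7,8} 1  {3,4,5,6,7,8} 5
  7 to go: {2,3,4,5,6,7,8} 6
  if 0:o drops first: 6 orders

6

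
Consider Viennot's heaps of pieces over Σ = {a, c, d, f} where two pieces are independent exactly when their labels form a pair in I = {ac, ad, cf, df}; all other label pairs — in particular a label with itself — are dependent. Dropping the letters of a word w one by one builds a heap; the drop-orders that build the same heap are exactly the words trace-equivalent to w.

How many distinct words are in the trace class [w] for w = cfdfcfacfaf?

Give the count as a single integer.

330

0(c) covers ∅
1(f) covers ∅
2(d) covers 0:c
3(f) covers 1:f
4(c) covers 2:d
5(f) covers 3:f
6(a) covers 5:f
7(c) covers 4:c
8(f) covers 6:a
9(a) covers 8:f
10(f) covers 9:a
floor of heap: 0:c, 1:f
completions by unplaced set U, small U first (add the entries for U minus each lowest piece of U):
  |U|=1: {7}:1  {10}:1
  |U|=2: {4,7}:1  {7,10}:2  {9,10}:1
  |U|=3: {2,4,7}:1  {4,7,10}:3  {7,9,10}:3  {8,9,10}:1
  |U|=4: {0,2,4,7}:1  {2,4,7,10}:4  {4,7,9,10}:6  {6,8,9,10}:1  {7,8,9,10}:4
  |U|=5: {0,2,4,7,10}:5  {2,4,7,9,10}:10  {4,7,8,9,10}:10  {5,6,8,9,10}:1  {6,7,8,9,10}:5
  |U|=6: {0,2,4,7,9,10}:15  {2,4,7,8,9,10}:20  {3,5,6,8,9,10}:1  {4,6,7,8,9,10}:15  {5,6,7,8,9,10}:6
  |U|=7: {0,2,4,7,8,9,10}:35  {1,3,5,6,8,9,10}:1  {2,4,6,7,8,9,10}:35  {3,5,6,7,8,9,10}:7  {4,5,6,7,8,9,10}:21
  |U|=8: {0,2,4,6,7,8,9,10}:70  {1,3,5,6,7,8,9,10}:8  {2,4,5,6,7,8,9,10}:56  {3,4,5,6,7,8,9,10}:28
  |U|=9: {0,2,4,5,6,7,8,9,10}:126  {1,3,4,5,6,7,8,9,10}:36  {2,3,4,5,6,7,8,9,10}:84
  start at 0(c): 120
  start at 1(f): 210
sum over floor = 330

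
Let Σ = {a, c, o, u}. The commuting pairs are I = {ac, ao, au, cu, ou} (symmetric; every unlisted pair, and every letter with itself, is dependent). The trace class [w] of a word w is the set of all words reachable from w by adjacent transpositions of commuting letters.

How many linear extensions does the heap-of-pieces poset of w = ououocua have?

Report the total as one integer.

0(o) covers ∅
1(u) covers ∅
2(o) covers 0:o
3(u) covers 1:u
4(o) covers 2:o
5(c) covers 4:o
6(u) covers 3:u
7(a) covers ∅
floor of heap: 0:o, 1:u, 7:a
completions by unplaced set U, small U first (add the entries for U minus each lowest piece of U):
  |U|=1: {5}:1  {6}:1  {7}:1
  |U|=2: {3,6}:1  {4,5}:1  {5,6}:2  {5,7}:2  {6,7}:2
  |U|=3: {1,3,6}:1  {2,4,5}:1  {3,5,6}:3  {3,6,7}:3  {4,5,6}:3  {4,5,7}:3  {5,6,7}:6
  |U|=4: {0,2,4,5}:1  {1,3,5,6}:4  {1,3,6,7}:4  {2,4,5,6}:4  {2,4,5,7}:4  {3,4,5,6}:6  {3,5,6,7}:12  {4,5,6,7}:12
  |U|=5: {0,2,4,5,6}:5  {0,2,4,5,7}:5  {1,3,4,5,6}:10  {1,3,5,6,7}:20  {2,3,4,5,6}:10  {2,4,5,6,7}:20  {3,4,5,6,7}:30
  |U|=6: {0,2,3,4,5,6}:15  {0,2,4,5,6,7}:30  {1,2,3,4,5,6}:20  {1,3,4,5,6,7}:60  {2,3,4,5,6,7}:60
  start at 0(o): 140
  start at 1(u): 105
  start at 7(a): 35
sum over floor = 280

280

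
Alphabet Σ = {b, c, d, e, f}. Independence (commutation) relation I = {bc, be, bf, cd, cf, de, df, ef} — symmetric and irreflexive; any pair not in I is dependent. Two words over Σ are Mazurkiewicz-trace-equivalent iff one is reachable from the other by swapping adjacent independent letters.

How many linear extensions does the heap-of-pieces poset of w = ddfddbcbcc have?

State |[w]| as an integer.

piece 0:d — minimal
piece 1:d rests on {0:d}
piece 2:f — minimal
piece 3:d rests on {1:d}
piece 4:d rests on {3:d}
piece 5:b rests on {4:d}
piece 6:c — minimal
piece 7:b rests on {5:b}
piece 8:c rests on {6:c}
piece 9:c rests on {8:c}
minimal pieces: {0:d, 2:f, 6:c}
ways to finish when only these pieces remain (= sum over removing one remaining piece with nothing left below it):
  1 left: {2}→1  {7}→1  {9}→1
  2 left: {2,7}→2  {2,9}→2  {5,7}→1  {7,9}→2  {8,9}→1
  3 left: {2,5,7}→3  {2,7,9}→6  {2,8,9}→3  {4,5,7}→1  {5,7,9}→3  {6,8,9}→1  {7,8,9}→3
  4 left: {2,4,5,7}→4  {2,5,7,9}→12  {2,6,8,9}→4  {2,7,8,9}→12  {3,4,5,7}→1  {4,5,7,9}→4  {5,7,8,9}→6  {6,7,8,9}→4
  5 left: {1,3,4,5,7}→1  {2,3,4,5,7}→5  {2,4,5,7,9}→20  {2,5,7,8,9}→30  {2,6,7,8,9}→20  {3,4,5,7,9}→5  {4,5,7,8,9}→10  {5,6,7,8,9}→10
  6 left: {0,1,3,4,5,7}→1  {1,2,3,4,5,7}→6  {1,3,4,5,7,9}→6  {2,3,4,5,7,9}→30  {2,4,5,7,8,9}→60  {2,5,6,7,8,9}→60  {3,4,5,7,8,9}→15  {4,5,6,7,8,9}→20
  7 left: {0,1,2,3,4,5,7}→7  {0,1,3,4,5,7,9}→7  {1,2,3,4,5,7,9}→42  {1,3,4,5,7,8,9}→21  {2,3,4,5,7,8,9}→105  {2,4,5,6,7,8,9}→140  {3,4,5,6,7,8,9}→35
  8 left: {0,1,2,3,4,5,7,9}→56  {0,1,3,4,5,7,8,9}→28  {1,2,3,4,5,7,8,9}→168  {1,3,4,5,6,7,8,9}→56  {2,3,4,5,6,7,8,9}→280
  placing 0:d first → 504 extensions
  placing 2:f first → 84 extensions
  placing 6:c first → 252 extensions
total linear extensions = 840

840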